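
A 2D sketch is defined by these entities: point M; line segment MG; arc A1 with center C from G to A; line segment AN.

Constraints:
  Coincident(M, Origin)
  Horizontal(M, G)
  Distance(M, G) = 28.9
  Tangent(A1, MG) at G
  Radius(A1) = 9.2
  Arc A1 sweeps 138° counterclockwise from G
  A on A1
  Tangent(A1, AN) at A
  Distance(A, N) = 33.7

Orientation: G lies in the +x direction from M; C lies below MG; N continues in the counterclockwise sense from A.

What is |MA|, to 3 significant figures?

27.8

M is at the origin; M and G share the same y with |MG| = 28.9 and G on the +x side, so G = (28.9, 0.00). The tangent condition forces CG to be normal to MG, so C = G + (0, -9.2) = (28.9, -9.20). On A1, G sits at bearing 90° from C; a 138° counterclockwise sweep puts A at bearing 228°, so A = C + 9.2·(cos 228°, sin 228°) = (22.7, -16.0). Then |MA| = |A − M| = 27.8.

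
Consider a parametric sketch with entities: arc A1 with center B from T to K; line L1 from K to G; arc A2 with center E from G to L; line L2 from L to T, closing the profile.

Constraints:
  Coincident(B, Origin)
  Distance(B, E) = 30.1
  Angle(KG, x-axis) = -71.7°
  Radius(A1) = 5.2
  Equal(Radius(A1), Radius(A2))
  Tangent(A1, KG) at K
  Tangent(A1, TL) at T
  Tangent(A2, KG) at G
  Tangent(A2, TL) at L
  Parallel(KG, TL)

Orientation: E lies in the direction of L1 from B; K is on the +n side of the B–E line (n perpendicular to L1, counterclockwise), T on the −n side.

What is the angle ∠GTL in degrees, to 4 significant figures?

19.06°

The slot axis is L1's direction at -71.7°, so u = (cos -71.7°, sin -71.7°) = (0.3140, -0.9494) and n = (−sin -71.7°, cos -71.7°) = (0.9494, 0.3140). B is at the origin and E lies 30.1 along u from B, so E = 30.1·u = (9.451, -28.58). Tangency of A1 to both parallel lines with radius 5.2 puts K and T at B ± 5.2·n: K = (4.937, 1.633), T = (-4.937, -1.633). Equal radii place G and L the same way about E: G = E + 5.2·n = (14.39, -26.94), L = E − 5.2·n = (4.514, -30.21). Then cos ∠GTL = TG·TL / (|TG||TL|), giving 19.06°.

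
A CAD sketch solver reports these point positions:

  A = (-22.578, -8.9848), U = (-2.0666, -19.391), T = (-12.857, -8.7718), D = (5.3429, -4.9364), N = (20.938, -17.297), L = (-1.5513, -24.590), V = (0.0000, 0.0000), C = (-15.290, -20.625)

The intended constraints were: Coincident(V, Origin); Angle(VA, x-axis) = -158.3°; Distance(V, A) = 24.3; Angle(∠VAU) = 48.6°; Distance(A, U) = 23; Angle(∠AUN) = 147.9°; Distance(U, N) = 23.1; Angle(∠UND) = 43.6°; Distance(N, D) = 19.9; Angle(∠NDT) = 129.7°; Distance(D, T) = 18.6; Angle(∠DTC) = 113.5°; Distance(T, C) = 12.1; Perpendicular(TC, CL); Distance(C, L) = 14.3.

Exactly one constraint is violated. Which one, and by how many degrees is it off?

Perpendicular(TC, CL) — off by 4.50°.

V = (0.00, 0.00) ✓; VA at -158.3° ✓; |VA| = 24.30 ✓; ∠VAU = 48.60° ✓; |AU| = 23.00 ✓; ∠AUN = 147.9° ✓; |UN| = 23.10 ✓; ∠UND = 43.60° ✓; |ND| = 19.90 ✓; ∠NDT = 129.7° ✓; |DT| = 18.60 ✓; ∠DTC = 113.5° ✓; |TC| = 12.10 ✓; ∠(TC, CL) = 85.50° ✗; |CL| = 14.30 ✓.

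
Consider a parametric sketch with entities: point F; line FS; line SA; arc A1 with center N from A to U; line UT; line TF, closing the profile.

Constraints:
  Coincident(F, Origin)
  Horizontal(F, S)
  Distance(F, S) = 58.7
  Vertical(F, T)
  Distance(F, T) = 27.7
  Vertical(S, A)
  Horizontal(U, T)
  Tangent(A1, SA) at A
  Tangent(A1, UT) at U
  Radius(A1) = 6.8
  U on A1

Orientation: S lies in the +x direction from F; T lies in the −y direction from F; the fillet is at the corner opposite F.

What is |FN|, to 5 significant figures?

55.950

FT is vertical with |FT| = 27.7 and T on the −y side, so T = (0.0000, -27.700). The virtual corner opposite F is at (58.700, -27.700). Since A1 is tangent to SA there, NA ⟂ SA and the tangent condition forces NU to be normal to UT, with radius 6.8, so the center N sits 6.8 in from both sides at N = (51.900, -20.900). Then |FN| = |N − F| = 55.950.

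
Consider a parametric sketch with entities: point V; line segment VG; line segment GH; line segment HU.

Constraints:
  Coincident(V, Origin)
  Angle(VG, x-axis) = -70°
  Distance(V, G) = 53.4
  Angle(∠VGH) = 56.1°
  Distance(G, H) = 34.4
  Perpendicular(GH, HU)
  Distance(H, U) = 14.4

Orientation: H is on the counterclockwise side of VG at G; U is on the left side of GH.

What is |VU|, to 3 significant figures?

30.3

∠VGH = 56.1°, so GH runs at -70.0° + (180° − 56.1°) = 53.9° from the x-axis; with |GH| = 34.4, H = G + 34.4·(cos 53.9°, sin 53.9°) = (38.5, -22.4). The perpendicularity gives HU at right angles to GH; with |HU| = 14.4 on the left of GH, U = H + 14.4·(-0.808, 0.589) = (26.9, -13.9). Then |VU| = |U − V| = 30.3.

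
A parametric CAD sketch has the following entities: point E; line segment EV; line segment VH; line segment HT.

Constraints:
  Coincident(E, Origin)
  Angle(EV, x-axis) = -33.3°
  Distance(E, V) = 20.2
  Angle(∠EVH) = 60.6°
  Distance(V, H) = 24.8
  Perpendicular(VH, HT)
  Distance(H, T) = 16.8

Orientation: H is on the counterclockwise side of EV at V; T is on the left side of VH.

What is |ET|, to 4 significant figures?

14.91

E is at the origin; EV runs at -33.3° with length 20.2, so V = 20.2·(cos -33.3°, sin -33.3°) = (16.88, -11.09). ∠EVH = 60.6°, so VH runs at -33.3° + (180° − 60.6°) = 86.10° from the x-axis; with |VH| = 24.8, H = V + 24.8·(cos 86.10°, sin 86.10°) = (18.57, 13.65). VH is perpendicular to HT; with |HT| = 16.8 on the left of VH, T = H + 16.8·(-0.9977, 0.06802) = (1.809, 14.79). Then |ET| = |T − E| = 14.91.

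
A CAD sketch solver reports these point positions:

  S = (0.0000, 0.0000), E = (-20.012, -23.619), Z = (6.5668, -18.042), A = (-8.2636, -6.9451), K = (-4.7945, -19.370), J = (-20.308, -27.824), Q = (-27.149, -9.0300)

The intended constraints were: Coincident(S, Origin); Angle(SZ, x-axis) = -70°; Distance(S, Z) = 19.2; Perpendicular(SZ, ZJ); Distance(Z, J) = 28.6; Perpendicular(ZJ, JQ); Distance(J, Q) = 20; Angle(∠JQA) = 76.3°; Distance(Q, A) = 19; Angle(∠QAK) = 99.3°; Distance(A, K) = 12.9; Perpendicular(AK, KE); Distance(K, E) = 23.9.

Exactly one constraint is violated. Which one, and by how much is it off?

Distance(K, E) = 23.9 — off by 8.10.

S = (0.00, 0.00) ✓; SZ at -70.00° ✓; |SZ| = 19.20 ✓; ∠(SZ, ZJ) = 90.00° ✓; |ZJ| = 28.60 ✓; ∠(ZJ, JQ) = 90.00° ✓; |JQ| = 20.00 ✓; ∠JQA = 76.30° ✓; |QA| = 19.00 ✓; ∠QAK = 99.30° ✓; |AK| = 12.90 ✓; ∠(AK, KE) = 90.00° ✓; |KE| = 15.80 ✗.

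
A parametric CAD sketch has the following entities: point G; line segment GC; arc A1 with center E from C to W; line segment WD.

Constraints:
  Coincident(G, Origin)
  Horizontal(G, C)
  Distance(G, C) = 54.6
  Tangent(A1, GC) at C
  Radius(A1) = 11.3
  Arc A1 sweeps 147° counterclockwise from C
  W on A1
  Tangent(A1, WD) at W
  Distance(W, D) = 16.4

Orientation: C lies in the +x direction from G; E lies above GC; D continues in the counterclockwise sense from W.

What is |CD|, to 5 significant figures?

30.666

G is at the origin; G and C share the same y with |GC| = 54.6 and C on the +x side, so C = (54.600, 0.0000). Tangency of A1 to GC means the radius EC is perpendicular to GC, so E = C + (0, 11.3) = (54.600, 11.300). On A1, C sits at bearing -90° from E; a 147° counterclockwise sweep puts W at bearing 57°, so W = E + 11.3·(cos 57°, sin 57°) = (60.754, 20.777). The tangent condition forces EW to be normal to WD, so WD runs along (−sin 57°, cos 57°); with |WD| = 16.4, D = (47.000, 29.709). Then |CD| = |D − C| = 30.666.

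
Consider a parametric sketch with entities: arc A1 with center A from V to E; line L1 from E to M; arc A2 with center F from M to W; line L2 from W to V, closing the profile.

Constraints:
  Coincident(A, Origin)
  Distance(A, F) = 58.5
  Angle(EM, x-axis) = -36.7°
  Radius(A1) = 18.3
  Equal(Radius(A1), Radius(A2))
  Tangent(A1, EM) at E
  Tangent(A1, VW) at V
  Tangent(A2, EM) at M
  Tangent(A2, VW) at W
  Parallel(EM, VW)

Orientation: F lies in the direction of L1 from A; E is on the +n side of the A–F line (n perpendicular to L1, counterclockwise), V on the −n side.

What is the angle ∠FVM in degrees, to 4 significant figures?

14.66°

The slot axis is L1's direction at -36.7°, so u = (cos -36.7°, sin -36.7°) = (0.8018, -0.5976) and n = (−sin -36.7°, cos -36.7°) = (0.5976, 0.8018). A is at the origin and F lies 58.5 along u from A, so F = 58.5·u = (46.90, -34.96). Tangency of A1 to both parallel lines with radius 18.3 puts E and V at A ± 18.3·n: E = (10.94, 14.67), V = (-10.94, -14.67). Equal radii place M and W the same way about F: M = F + 18.3·n = (57.84, -20.29), W = F − 18.3·n = (35.97, -49.63). Then cos ∠FVM = VF·VM / (|VF||VM|), giving 14.66°.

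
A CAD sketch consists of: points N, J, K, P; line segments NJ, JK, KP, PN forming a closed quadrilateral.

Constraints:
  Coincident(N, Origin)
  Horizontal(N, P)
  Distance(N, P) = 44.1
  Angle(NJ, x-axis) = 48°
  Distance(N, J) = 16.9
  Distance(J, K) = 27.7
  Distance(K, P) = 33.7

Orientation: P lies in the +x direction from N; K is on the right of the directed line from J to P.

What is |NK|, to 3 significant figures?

20.5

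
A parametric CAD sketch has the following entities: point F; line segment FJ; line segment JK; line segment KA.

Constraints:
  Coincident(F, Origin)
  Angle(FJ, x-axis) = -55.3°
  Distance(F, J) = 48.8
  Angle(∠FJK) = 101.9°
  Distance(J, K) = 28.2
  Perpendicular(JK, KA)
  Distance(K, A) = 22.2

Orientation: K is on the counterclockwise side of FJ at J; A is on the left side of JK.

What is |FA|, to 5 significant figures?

46.010

∠FJK = 101.9°, so JK runs at -55.3° + (180° − 101.9°) = 22.800° from the x-axis; with |JK| = 28.2, K = J + 28.2·(cos 22.800°, sin 22.800°) = (53.777, -29.193). JK is perpendicular to KA; with |KA| = 22.2 on the left of JK, A = K + 22.2·(-0.38752, 0.92186) = (45.175, -8.7273). Then |FA| = |A − F| = 46.010.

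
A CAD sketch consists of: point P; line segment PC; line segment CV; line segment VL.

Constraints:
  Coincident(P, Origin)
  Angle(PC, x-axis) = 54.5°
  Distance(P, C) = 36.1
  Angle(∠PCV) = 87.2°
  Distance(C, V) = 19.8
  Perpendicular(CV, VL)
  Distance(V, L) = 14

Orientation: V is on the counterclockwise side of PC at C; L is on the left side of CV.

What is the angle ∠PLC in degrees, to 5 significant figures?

85.989°

∠PCV = 87.2°, so CV runs at 54.5° + (180° − 87.2°) = 147.30° from the x-axis; with |CV| = 19.8, V = C + 19.8·(cos 147.30°, sin 147.30°) = (4.3015, 40.086). The perpendicularity gives VL at right angles to CV; with |VL| = 14.0 on the left of CV, L = V + 14.0·(-0.54024, -0.84151) = (-3.2619, 28.305). Then cos ∠PLC = LP·LC / (|LP||LC|), giving 85.989°.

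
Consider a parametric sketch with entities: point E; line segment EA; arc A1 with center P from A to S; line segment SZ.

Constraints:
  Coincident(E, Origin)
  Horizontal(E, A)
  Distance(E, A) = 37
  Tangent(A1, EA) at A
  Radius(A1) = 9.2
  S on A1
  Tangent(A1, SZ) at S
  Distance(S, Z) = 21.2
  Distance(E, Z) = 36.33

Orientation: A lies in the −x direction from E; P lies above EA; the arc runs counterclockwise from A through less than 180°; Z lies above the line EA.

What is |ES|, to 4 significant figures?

28.93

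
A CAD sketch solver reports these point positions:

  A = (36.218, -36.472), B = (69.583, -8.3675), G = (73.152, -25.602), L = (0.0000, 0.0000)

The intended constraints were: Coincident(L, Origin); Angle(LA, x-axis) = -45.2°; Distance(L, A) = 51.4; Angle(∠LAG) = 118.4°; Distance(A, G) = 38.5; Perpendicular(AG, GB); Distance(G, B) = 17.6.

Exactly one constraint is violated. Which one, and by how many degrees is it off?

Perpendicular(AG, GB) — off by 4.70°.

L = (0.00, 0.00) ✓; LA at -45.20° ✓; |LA| = 51.40 ✓; ∠LAG = 118.4° ✓; |AG| = 38.50 ✓; ∠(AG, GB) = 85.30° ✗; |GB| = 17.60 ✓.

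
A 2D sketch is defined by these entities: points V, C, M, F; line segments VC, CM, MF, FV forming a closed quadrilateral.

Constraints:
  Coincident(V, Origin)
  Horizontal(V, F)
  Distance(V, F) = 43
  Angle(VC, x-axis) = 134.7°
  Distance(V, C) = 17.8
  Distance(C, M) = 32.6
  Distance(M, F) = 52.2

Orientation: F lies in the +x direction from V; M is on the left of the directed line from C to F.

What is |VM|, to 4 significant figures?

39.07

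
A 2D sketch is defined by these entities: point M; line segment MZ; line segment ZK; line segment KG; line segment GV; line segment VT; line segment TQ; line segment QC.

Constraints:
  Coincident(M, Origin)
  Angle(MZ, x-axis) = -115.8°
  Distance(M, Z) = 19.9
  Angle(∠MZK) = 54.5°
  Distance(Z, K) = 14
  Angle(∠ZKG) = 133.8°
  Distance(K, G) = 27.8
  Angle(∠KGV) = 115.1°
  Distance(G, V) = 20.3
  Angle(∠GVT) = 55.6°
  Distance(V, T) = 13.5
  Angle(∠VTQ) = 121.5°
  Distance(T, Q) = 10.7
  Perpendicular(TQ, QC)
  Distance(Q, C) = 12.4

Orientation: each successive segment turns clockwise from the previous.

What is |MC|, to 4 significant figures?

23.46

M is at the origin; MZ runs at -115.8° with length 19.9, so Z = (-8.661, -17.92). ∠MZK = 54.5° gives ZK at 118.7° from the x-axis; with |ZK| = 14.0, K = (-15.38, -5.636). ∠ZKG = 133.8° gives KG at 72.50° from the x-axis; with |KG| = 27.8, G = (-7.025, 20.88). ∠KGV = 115.1° gives GV at 7.600° from the x-axis; with |GV| = 20.3, V = (13.10, 23.56). ∠GVT = 55.6° gives VT at -116.8° from the x-axis; with |VT| = 13.5, T = (7.010, 11.51). ∠VTQ = 121.5° gives TQ at -175.3° from the x-axis; with |TQ| = 10.7, Q = (-3.654, 10.64). TQ is perpendicular to QC, so QC runs at 94.70°; with |QC| = 12.4, C = (-4.670, 22.99). Then |MC| = |C − M| = 23.46.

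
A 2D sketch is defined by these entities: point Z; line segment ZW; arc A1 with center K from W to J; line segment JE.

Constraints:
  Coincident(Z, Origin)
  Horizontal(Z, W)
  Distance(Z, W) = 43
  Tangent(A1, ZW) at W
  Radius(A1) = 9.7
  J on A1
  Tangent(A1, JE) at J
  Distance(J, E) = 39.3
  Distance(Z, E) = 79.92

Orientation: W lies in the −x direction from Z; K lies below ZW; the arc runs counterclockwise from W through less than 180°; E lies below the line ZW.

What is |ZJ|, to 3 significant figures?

52.1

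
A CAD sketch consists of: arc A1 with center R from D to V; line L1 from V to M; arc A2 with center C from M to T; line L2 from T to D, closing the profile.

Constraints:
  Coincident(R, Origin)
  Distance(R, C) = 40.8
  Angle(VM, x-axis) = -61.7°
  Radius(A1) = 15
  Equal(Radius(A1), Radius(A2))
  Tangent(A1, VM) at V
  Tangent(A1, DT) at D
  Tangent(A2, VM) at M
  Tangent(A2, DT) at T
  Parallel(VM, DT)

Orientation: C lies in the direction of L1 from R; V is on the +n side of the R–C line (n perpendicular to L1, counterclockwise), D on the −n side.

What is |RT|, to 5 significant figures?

43.470

The slot axis is L1's direction at -61.7°, so u = (cos -61.7°, sin -61.7°) = (0.47409, -0.88048) and n = (−sin -61.7°, cos -61.7°) = (0.88048, 0.47409). R is at the origin and C lies 40.8 along u from R, so C = 40.8·u = (19.343, -35.923). Tangency of A1 to both parallel lines with radius 15.0 puts V and D at R ± 15.0·n: V = (13.207, 7.1113), D = (-13.207, -7.1113). Equal radii place M and T the same way about C: M = C + 15.0·n = (32.550, -28.812), T = C − 15.0·n = (6.1356, -43.035). Then |RT| = |T − R| = 43.470.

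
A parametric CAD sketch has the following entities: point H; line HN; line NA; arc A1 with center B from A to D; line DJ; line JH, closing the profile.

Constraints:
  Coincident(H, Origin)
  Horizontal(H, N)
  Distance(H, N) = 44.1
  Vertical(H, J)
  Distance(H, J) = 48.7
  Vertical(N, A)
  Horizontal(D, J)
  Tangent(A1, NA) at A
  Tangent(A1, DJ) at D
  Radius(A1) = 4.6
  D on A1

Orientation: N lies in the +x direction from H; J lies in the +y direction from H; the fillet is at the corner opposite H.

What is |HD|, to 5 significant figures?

62.705

H is at the origin; HN is horizontal with |HN| = 44.1 and N on the +x side, so N = (44.100, 0.0000). HJ is vertical with |HJ| = 48.7 and J on the +y side, so J = (0.0000, 48.700). The virtual corner opposite H is at (44.100, 48.700). A1 meets NA tangentially, so BA is at right angles to NA and tangency of A1 to DJ means the radius BD is perpendicular to DJ, with radius 4.6, so the center B sits 4.6 in from both sides at B = (39.500, 44.100). That places the tangent points at A = (44.100, 44.100) on NA and D = (39.500, 48.700) on DJ. Then |HD| = |D − H| = 62.705.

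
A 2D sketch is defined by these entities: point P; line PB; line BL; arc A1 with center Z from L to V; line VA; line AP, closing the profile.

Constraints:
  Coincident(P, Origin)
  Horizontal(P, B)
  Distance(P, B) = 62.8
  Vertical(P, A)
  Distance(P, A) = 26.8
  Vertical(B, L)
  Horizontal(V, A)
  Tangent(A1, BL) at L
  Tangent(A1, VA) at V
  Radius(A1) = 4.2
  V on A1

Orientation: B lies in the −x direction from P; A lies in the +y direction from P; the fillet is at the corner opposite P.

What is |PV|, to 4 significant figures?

64.44

P is at the origin; PB is horizontal with |PB| = 62.8 and B on the −x side, so B = (-62.80, 0.000). P and A share the same x with |PA| = 26.8 and A on the +y side, so A = (0.000, 26.80). The virtual corner opposite P is at (-62.80, 26.80). A1 meets BL tangentially, so ZL is at right angles to BL and tangency of A1 to VA means the radius ZV is perpendicular to VA, with radius 4.2, so the center Z sits 4.2 in from both sides at Z = (-58.60, 22.60). That places the tangent points at L = (-62.80, 22.60) on BL and V = (-58.60, 26.80) on VA. Then |PV| = |V − P| = 64.44.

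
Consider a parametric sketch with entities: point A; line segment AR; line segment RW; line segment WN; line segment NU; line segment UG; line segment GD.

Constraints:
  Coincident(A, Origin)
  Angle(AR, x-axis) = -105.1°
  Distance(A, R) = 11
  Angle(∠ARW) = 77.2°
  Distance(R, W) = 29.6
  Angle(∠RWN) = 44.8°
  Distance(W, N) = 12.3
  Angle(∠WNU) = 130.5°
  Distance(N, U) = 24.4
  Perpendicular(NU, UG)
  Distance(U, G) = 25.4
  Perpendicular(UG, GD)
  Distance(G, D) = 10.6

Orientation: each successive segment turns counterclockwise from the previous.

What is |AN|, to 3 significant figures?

18.5

A is at the origin; AR runs at -105.1° with length 11.0, so R = (-2.87, -10.6). ∠ARW = 77.2° gives RW at -2.30° from the x-axis; with |RW| = 29.6, W = (26.7, -11.8). ∠RWN = 44.8° gives WN at 133° from the x-axis; with |WN| = 12.3, N = (18.3, -2.80). Then |AN| = |N − A| = 18.5.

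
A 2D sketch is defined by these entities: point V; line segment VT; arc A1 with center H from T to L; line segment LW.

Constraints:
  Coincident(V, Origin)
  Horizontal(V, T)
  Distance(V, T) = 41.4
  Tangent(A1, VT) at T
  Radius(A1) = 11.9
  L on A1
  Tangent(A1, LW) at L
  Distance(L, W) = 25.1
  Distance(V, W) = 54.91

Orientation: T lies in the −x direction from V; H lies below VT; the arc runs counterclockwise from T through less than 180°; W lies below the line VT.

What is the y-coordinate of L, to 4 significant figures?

-18.22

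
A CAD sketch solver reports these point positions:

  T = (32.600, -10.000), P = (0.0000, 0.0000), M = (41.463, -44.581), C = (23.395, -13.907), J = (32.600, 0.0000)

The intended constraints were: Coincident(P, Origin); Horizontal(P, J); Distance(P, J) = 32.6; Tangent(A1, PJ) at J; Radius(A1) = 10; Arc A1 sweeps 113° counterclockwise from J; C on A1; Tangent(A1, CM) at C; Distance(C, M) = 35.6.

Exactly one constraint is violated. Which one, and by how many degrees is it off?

Tangent(A1, CM) at C — off by 7.50°.

P = (0.00, 0.00) ✓; P.y = 0.00, J.y = 0.00 ✓; |PJ| = 32.60 ✓; ∠(TJ, JP) = 90.00° ✓; |TJ| = 10.00 ✓; bearing(T→C) − bearing(T→J) = 113.0° ✓; |TC| = 10.00 ✓; ∠(TC, CM) = 82.50° ✗; |CM| = 35.60 ✓.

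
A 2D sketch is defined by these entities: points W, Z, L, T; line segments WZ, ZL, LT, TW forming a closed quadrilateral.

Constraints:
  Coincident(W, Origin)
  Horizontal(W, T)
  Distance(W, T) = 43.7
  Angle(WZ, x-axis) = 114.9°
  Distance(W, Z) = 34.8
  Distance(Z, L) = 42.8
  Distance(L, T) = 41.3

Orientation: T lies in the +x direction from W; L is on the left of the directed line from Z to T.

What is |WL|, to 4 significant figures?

47.04

W is at the origin; W and T share the same y with |WT| = 43.7 and T in +x, so T = (43.7, 0). WZ runs at 114.9° with |WZ| = 34.8, so Z = (-14.65, 31.57). L is determined by |ZL| = 42.8 and |LT| = 41.3 together: it lies at the intersection of circle(Z, 42.8) and circle(T, 41.3). With |ZT| = 66.34, the foot of the radical line on ZT is 34.12 from Z and the perpendicular offset is √(42.8² − 34.12²) = 25.84. Taking the left-of-ZT solution: L = (27.65, 38.06).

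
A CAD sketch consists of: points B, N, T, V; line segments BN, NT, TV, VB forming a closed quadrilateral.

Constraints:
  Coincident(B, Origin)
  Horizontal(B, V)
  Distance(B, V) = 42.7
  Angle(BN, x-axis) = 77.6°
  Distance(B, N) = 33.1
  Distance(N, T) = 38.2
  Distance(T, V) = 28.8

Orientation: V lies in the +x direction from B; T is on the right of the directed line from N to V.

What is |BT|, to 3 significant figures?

15.3

B is at the origin; B and V share the same y with |BV| = 42.7 and V in +x, so V = (42.7, 0). BN runs at 77.6° with |BN| = 33.1, so N = (7.11, 32.3). T is determined by |NT| = 38.2 and |TV| = 28.8 together: it lies at the intersection of circle(N, 38.2) and circle(V, 28.8). With |NV| = 48.1, the foot of the radical line on NV is 30.6 from N and the perpendicular offset is √(38.2² − 30.6²) = 22.9. Taking the right-of-NV solution: T = (14.4, -5.18).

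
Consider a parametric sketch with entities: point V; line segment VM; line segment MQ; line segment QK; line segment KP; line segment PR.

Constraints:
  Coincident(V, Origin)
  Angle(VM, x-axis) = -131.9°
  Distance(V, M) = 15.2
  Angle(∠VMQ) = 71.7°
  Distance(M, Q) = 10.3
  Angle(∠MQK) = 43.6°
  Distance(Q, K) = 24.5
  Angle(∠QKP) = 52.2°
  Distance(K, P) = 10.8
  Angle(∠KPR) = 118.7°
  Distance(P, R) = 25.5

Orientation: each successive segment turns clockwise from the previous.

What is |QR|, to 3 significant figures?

8.57

V is at the origin; VM runs at -131.9° with length 15.2, so M = (-10.2, -11.3). ∠VMQ = 71.7° gives MQ at 120° from the x-axis; with |MQ| = 10.3, Q = (-15.3, -2.38). ∠MQK = 43.6° gives QK at -16.6° from the x-axis; with |QK| = 24.5, K = (8.21, -9.37). ∠QKP = 52.2° gives KP at -144° from the x-axis; with |KP| = 10.8, P = (-0.572, -15.7). ∠KPR = 118.7° gives PR at 154° from the x-axis; with |PR| = 25.5, R = (-23.5, -4.60). Then |QR| = |R − Q| = 8.57.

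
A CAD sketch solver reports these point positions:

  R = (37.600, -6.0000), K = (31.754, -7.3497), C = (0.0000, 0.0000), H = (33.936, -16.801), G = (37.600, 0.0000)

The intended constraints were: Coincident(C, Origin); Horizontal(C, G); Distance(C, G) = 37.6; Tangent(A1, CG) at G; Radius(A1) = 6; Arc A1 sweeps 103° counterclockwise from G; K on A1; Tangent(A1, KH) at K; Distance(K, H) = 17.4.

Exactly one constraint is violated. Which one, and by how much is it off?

Distance(K, H) = 17.4 — off by 7.70.

C = (0.00, 0.00) ✓; C.y = 0.00, G.y = 0.00 ✓; |CG| = 37.60 ✓; ∠(RG, GC) = 90.00° ✓; |RG| = 6.000 ✓; bearing(R→K) − bearing(R→G) = 103.0° ✓; |RK| = 6.000 ✓; ∠(RK, KH) = 90.00° ✓; |KH| = 9.700 ✗.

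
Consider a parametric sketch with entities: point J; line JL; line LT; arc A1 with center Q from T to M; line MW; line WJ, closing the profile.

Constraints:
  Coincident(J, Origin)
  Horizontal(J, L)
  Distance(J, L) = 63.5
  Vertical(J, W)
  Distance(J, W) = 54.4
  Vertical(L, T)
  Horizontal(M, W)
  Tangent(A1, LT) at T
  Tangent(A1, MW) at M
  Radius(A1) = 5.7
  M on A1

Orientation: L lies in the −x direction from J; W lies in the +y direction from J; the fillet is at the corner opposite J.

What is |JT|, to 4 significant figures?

80.02

J is at the origin; J and L share the same y with |JL| = 63.5 and L on the −x side, so L = (-63.50, 0.000). JW is vertical with |JW| = 54.4 and W on the +y side, so W = (0.000, 54.40). The virtual corner opposite J is at (-63.50, 54.40). Since A1 is tangent to LT there, QT ⟂ LT and since A1 is tangent to MW there, QM ⟂ MW, with radius 5.7, so the center Q sits 5.7 in from both sides at Q = (-57.80, 48.70). That places the tangent points at T = (-63.50, 48.70) on LT and M = (-57.80, 54.40) on MW. Then |JT| = |T − J| = 80.02.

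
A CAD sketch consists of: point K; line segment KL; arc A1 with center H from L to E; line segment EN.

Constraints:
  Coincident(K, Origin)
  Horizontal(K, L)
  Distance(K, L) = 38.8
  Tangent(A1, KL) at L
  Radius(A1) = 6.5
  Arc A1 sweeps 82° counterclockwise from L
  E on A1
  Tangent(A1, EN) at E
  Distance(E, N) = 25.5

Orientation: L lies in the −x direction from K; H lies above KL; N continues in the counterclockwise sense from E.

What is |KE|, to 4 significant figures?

32.84

The tangent condition forces HL to be normal to KL, so H = L + (0, 6.5) = (-38.80, 6.500). On A1, L sits at bearing -90° from H; an 82° counterclockwise sweep puts E at bearing -8°, so E = H + 6.5·(cos -8°, sin -8°) = (-32.36, 5.595). Then |KE| = |E − K| = 32.84.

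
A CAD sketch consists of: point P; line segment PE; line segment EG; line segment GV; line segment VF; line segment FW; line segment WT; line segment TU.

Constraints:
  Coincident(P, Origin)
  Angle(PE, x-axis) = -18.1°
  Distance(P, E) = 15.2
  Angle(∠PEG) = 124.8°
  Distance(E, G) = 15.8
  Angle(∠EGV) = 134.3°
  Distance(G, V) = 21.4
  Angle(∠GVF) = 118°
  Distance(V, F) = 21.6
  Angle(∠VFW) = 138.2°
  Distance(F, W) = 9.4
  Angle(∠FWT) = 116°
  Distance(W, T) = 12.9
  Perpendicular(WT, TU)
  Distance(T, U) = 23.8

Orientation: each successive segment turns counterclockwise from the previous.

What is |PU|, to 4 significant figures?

27.16

P is at the origin; PE runs at -18.1° with length 15.2, so E = (14.45, -4.722). ∠PEG = 124.8° gives EG at 37.10° from the x-axis; with |EG| = 15.8, G = (27.05, 4.808). ∠EGV = 134.3° gives GV at 82.80° from the x-axis; with |GV| = 21.4, V = (29.73, 26.04). ∠GVF = 118.0° gives VF at 144.8° from the x-axis; with |VF| = 21.6, F = (12.08, 38.49). ∠VFW = 138.2° gives FW at -173.4° from the x-axis; with |FW| = 9.4, W = (2.744, 37.41). ∠FWT = 116.0° gives WT at -109.4° from the x-axis; with |WT| = 12.9, T = (-1.541, 25.24). WT is perpendicular to TU, so TU runs at -19.40°; with |TU| = 23.8, U = (20.91, 17.34). Then |PU| = |U − P| = 27.16.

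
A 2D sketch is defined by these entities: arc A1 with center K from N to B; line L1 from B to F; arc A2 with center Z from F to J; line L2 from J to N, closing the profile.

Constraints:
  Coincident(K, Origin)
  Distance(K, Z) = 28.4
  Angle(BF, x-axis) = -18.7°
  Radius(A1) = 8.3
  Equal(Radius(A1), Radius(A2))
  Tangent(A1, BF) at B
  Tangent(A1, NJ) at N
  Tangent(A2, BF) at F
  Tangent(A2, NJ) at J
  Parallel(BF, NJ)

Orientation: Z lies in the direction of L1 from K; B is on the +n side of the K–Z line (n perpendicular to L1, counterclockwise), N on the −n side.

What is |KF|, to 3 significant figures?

29.6

The slot axis is L1's direction at -18.7°, so u = (cos -18.7°, sin -18.7°) = (0.947, -0.321) and n = (−sin -18.7°, cos -18.7°) = (0.321, 0.947). K is at the origin and Z lies 28.4 along u from K, so Z = 28.4·u = (26.9, -9.11). Tangency of A1 to both parallel lines with radius 8.3 puts B and N at K ± 8.3·n: B = (2.66, 7.86), N = (-2.66, -7.86). Equal radii place F and J the same way about Z: F = Z + 8.3·n = (29.6, -1.24), J = Z − 8.3·n = (24.2, -17.0). Then |KF| = |F − K| = 29.6.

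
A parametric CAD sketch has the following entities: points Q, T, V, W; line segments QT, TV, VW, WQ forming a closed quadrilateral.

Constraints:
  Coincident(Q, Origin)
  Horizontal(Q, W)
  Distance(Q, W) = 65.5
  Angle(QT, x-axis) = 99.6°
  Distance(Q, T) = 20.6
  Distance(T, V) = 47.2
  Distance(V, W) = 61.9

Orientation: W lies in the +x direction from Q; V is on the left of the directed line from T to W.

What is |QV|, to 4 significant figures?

60.76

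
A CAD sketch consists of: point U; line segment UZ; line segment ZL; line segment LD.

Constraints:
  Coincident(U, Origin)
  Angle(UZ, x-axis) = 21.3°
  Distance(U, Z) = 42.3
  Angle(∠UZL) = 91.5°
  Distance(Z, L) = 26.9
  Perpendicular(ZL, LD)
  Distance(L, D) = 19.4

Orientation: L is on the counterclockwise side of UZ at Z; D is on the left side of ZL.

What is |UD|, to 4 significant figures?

36.17

∠UZL = 91.5°, so ZL runs at 21.3° + (180° − 91.5°) = 109.8° from the x-axis; with |ZL| = 26.9, L = Z + 26.9·(cos 109.8°, sin 109.8°) = (30.30, 40.68). The perpendicularity gives LD at right angles to ZL; with |LD| = 19.4 on the left of ZL, D = L + 19.4·(-0.9409, -0.3387) = (12.05, 34.10). Then |UD| = |D − U| = 36.17.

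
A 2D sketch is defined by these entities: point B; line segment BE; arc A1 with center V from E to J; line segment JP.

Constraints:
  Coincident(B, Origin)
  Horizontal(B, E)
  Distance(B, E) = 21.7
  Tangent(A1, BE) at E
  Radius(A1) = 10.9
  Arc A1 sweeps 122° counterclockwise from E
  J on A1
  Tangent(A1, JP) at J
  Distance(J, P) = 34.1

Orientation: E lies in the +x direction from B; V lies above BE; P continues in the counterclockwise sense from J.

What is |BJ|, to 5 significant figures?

35.151

B is at the origin; BE is horizontal with |BE| = 21.7 and E on the +x side, so E = (21.700, 0.0000). Since A1 is tangent to BE there, VE ⟂ BE, so V = E + (0, 10.9) = (21.700, 10.900). On A1, E sits at bearing -90° from V; a 122° counterclockwise sweep puts J at bearing 32°, so J = V + 10.9·(cos 32°, sin 32°) = (30.944, 16.676). Then |BJ| = |J − B| = 35.151.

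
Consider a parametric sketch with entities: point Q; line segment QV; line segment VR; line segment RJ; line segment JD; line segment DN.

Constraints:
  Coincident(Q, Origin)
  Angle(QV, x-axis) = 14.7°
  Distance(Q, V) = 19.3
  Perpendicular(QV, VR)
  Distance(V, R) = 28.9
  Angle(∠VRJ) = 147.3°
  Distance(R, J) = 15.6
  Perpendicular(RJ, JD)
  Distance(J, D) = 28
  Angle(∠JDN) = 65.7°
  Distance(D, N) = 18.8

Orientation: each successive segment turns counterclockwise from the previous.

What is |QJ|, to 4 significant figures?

43.41

Q is at the origin; QV runs at 14.7° with length 19.3, so V = (18.67, 4.898). The perpendicularity gives VR at right angles to QV, so VR runs at 104.7°; with |VR| = 28.9, R = (11.33, 32.85). ∠VRJ = 147.3° gives RJ at 137.4° from the x-axis; with |RJ| = 15.6, J = (-0.1485, 43.41). Then |QJ| = |J − Q| = 43.41.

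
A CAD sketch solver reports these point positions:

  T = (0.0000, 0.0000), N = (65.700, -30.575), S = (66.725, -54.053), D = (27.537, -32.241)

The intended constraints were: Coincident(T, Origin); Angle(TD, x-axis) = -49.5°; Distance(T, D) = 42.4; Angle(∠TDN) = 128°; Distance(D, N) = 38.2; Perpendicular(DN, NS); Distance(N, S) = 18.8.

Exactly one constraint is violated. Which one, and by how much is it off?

Distance(N, S) = 18.8 — off by 4.70.

T = (0.00, 0.00) ✓; TD at -49.50° ✓; |TD| = 42.40 ✓; ∠TDN = 128.0° ✓; |DN| = 38.20 ✓; ∠(DN, NS) = 90.00° ✓; |NS| = 23.50 ✗.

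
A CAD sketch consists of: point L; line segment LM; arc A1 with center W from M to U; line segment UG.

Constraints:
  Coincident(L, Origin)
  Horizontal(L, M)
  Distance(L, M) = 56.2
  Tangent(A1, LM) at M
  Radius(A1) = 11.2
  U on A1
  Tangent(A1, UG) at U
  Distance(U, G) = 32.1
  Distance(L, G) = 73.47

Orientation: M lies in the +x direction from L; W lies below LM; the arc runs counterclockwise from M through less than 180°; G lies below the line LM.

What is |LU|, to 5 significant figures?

48.358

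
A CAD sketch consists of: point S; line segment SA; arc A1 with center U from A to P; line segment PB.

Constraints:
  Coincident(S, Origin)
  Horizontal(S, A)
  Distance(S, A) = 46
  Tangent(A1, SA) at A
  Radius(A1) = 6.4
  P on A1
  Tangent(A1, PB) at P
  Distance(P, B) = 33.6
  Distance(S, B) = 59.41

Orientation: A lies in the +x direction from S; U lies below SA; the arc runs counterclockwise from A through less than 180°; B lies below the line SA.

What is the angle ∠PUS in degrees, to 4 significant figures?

14.44°

Checks: |UP| = 6.400 ✓; ∠(UP, PB) = 90.00° ✓; |PB| = 33.60 ✓; |SB| = 59.41 ✓.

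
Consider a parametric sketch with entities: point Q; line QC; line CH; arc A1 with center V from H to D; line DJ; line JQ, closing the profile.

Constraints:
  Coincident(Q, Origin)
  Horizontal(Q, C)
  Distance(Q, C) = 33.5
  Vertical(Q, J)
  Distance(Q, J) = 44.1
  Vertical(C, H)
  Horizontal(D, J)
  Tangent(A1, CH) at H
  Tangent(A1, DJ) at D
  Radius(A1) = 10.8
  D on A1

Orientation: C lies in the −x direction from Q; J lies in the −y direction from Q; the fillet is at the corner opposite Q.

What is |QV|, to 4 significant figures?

40.30

Q is at the origin; Q and C share the same y with |QC| = 33.5 and C on the −x side, so C = (-33.50, 0.000). QJ is vertical with |QJ| = 44.1 and J on the −y side, so J = (0.000, -44.10). The virtual corner opposite Q is at (-33.50, -44.10). Since A1 is tangent to CH there, VH ⟂ CH and since A1 is tangent to DJ there, VD ⟂ DJ, with radius 10.8, so the center V sits 10.8 in from both sides at V = (-22.70, -33.30). Then |QV| = |V − Q| = 40.30.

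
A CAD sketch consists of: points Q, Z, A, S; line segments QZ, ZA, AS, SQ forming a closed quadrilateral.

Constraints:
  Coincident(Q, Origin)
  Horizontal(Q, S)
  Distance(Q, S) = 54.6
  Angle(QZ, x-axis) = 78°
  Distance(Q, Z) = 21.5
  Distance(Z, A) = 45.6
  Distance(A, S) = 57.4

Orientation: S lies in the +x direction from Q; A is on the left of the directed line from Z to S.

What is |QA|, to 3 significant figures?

64.9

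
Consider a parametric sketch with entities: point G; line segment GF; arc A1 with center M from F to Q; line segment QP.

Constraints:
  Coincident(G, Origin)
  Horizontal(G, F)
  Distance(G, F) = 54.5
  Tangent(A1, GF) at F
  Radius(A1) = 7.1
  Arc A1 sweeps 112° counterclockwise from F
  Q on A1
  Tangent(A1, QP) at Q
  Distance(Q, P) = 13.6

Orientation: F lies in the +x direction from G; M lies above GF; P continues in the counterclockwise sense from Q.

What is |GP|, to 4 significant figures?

60.29

G is at the origin; GF is horizontal with |GF| = 54.5 and F on the +x side, so F = (54.50, 0.000). A1 meets GF tangentially, so MF is at right angles to GF, so M = F + (0, 7.1) = (54.50, 7.100). On A1, F sits at bearing -90° from M; a 112° counterclockwise sweep puts Q at bearing 22°, so Q = M + 7.1·(cos 22°, sin 22°) = (61.08, 9.760). A1 meets QP tangentially, so MQ is at right angles to QP, so QP runs along (−sin 22°, cos 22°); with |QP| = 13.6, P = (55.99, 22.37). Then |GP| = |P − G| = 60.29.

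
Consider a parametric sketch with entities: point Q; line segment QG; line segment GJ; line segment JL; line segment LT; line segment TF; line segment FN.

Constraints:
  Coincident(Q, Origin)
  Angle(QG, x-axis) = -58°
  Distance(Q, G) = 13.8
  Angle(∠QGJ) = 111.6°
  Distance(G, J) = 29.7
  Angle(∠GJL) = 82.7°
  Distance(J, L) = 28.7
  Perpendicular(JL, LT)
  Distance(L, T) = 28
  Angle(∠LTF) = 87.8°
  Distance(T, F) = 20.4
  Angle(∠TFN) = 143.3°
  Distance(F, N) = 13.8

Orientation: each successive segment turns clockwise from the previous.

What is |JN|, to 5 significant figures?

18.709

∠LTF = 87.8° gives TF at -45.900° from the x-axis; with |TF| = 20.4, F = (2.4805, -10.187). ∠TFN = 143.3° gives FN at -82.600° from the x-axis; with |FN| = 13.8, N = (4.2579, -23.872). Then |JN| = |N − J| = 18.709.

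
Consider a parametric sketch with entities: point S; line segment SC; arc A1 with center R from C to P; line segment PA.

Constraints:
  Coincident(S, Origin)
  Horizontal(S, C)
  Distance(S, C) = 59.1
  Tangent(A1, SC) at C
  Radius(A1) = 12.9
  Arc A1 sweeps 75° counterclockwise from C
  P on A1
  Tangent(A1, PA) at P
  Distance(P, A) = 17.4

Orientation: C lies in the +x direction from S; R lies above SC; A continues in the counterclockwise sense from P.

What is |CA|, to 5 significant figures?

31.354

S is at the origin; S and C share the same y with |SC| = 59.1 and C on the +x side, so C = (59.100, 0.0000). A1 meets SC tangentially, so RC is at right angles to SC, so R = C + (0, 12.9) = (59.100, 12.900). On A1, C sits at bearing -90° from R; a 75° counterclockwise sweep puts P at bearing -15°, so P = R + 12.9·(cos -15°, sin -15°) = (71.560, 9.5612). Tangency of A1 to PA means the radius RP is perpendicular to PA, so PA runs along (−sin -15°, cos -15°); with |PA| = 17.4, A = (76.064, 26.368). Then |CA| = |A − C| = 31.354.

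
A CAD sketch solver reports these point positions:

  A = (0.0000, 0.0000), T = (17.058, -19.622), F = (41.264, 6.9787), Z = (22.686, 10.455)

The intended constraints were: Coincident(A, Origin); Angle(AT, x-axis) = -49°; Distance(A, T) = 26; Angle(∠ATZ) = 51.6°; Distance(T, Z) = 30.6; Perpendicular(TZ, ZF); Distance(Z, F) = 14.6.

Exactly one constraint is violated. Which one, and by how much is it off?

Distance(Z, F) = 14.6 — off by 4.30.

A = (0.00, 0.00) ✓; AT at -49.00° ✓; |AT| = 26.00 ✓; ∠ATZ = 51.60° ✓; |TZ| = 30.60 ✓; ∠(TZ, ZF) = 90.00° ✓; |ZF| = 18.90 ✗.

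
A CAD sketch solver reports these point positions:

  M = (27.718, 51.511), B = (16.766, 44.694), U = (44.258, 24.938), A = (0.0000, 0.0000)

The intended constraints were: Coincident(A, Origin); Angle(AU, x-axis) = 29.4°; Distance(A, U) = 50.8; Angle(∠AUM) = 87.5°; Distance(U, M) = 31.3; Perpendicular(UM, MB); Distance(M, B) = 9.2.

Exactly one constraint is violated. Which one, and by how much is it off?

Distance(M, B) = 9.2 — off by 3.70.

A = (0.00, 0.00) ✓; AU at 29.40° ✓; |AU| = 50.80 ✓; ∠AUM = 87.50° ✓; |UM| = 31.30 ✓; ∠(UM, MB) = 90.00° ✓; |MB| = 12.90 ✗.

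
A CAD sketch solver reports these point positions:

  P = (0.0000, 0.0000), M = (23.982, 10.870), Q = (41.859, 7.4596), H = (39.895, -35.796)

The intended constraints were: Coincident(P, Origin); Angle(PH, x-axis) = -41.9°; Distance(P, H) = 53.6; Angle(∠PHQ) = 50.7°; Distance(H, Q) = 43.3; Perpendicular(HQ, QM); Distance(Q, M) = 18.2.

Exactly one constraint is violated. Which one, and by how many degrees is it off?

Perpendicular(HQ, QM) — off by 8.20°.

P = (0.00, 0.00) ✓; PH at -41.90° ✓; |PH| = 53.60 ✓; ∠PHQ = 50.70° ✓; |HQ| = 43.30 ✓; ∠(HQ, QM) = 81.80° ✗; |QM| = 18.20 ✓.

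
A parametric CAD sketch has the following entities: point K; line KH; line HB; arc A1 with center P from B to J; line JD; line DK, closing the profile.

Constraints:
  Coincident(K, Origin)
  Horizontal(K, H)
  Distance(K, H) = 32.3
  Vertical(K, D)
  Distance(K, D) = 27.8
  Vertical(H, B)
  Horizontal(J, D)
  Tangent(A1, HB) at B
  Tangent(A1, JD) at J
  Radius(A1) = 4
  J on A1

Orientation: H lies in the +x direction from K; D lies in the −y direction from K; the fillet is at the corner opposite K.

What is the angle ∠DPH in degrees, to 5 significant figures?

107.59°

K is at the origin; KH is horizontal with |KH| = 32.3 and H on the +x side, so H = (32.300, 0.0000). K and D share the same x with |KD| = 27.8 and D on the −y side, so D = (0.0000, -27.800). The virtual corner opposite K is at (32.300, -27.800). Tangency of A1 to HB means the radius PB is perpendicular to HB and tangency of A1 to JD means the radius PJ is perpendicular to JD, with radius 4.0, so the center P sits 4.0 in from both sides at P = (28.300, -23.800). Then cos ∠DPH = PD·PH / (|PD||PH|), giving 107.59°.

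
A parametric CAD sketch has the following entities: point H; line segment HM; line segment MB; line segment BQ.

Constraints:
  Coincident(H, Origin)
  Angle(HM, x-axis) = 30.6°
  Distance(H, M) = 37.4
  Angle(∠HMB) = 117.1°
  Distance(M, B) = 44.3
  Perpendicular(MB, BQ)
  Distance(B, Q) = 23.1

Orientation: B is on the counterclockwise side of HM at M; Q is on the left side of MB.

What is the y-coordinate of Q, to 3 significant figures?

61.8

∠HMB = 117.1°, so MB runs at 30.6° + (180° − 117.1°) = 93.5° from the x-axis; with |MB| = 44.3, B = M + 44.3·(cos 93.5°, sin 93.5°) = (29.5, 63.3). The perpendicularity gives BQ at right angles to MB; with |BQ| = 23.1 on the left of MB, Q = B + 23.1·(-0.998, -0.0610) = (6.43, 61.8). So Q.y = 61.8.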